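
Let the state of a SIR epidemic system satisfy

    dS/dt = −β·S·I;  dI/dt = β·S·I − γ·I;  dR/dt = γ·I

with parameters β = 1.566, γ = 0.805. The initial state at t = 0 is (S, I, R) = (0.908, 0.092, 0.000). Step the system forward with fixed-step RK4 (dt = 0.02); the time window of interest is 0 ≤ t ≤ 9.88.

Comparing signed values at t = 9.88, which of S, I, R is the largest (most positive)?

t=0.000: state=(0.908, 0.092, 0.000)
step 1 (dt=0.02): k1=(-0.131, 0.057, 0.074), k2=(-0.131, 0.057, 0.075), k3=(-0.131, 0.057, 0.075), k4=(-0.132, 0.057, 0.075); state += dt/6·(k1+2k2+2k3+k4)
t=0.020: state=(0.905, 0.093, 0.001)
t=0.040: state=(0.903, 0.094, 0.003)
t=0.060: state=(0.900, 0.095, 0.005)
continuing one RK4 step at a time; state shown every 25 steps (Δt=0.5):
t=0.500: state=(0.835, 0.122, 0.043)
t=1.000: state=(0.750, 0.152, 0.098)
t=1.500: state=(0.660, 0.176, 0.164)
t=2.000: state=(0.571, 0.191, 0.238)
t=2.500: state=(0.491, 0.193, 0.316)
t=3.000: state=(0.423, 0.184, 0.392)
t=3.500: state=(0.369, 0.168, 0.463)
t=4.000: state=(0.326, 0.147, 0.527)
t=4.500: state=(0.293, 0.125, 0.582)
t=5.000: state=(0.268, 0.104, 0.628)
t=5.500: state=(0.248, 0.085, 0.666)
t=6.000: state=(0.234, 0.069, 0.697)
t=6.500: state=(0.223, 0.055, 0.722)
t=7.000: state=(0.214, 0.044, 0.742)
t=7.500: state=(0.208, 0.034, 0.757)
t=8.000: state=(0.203, 0.027, 0.770)
t=8.500: state=(0.199, 0.021, 0.779)
t=9.000: state=(0.196, 0.017, 0.787)
t=9.500: state=(0.194, 0.013, 0.793)
t=9.880: state=(0.193, 0.011, 0.797)
compare at T: S=0.193, I=0.011, R=0.797

largest component: R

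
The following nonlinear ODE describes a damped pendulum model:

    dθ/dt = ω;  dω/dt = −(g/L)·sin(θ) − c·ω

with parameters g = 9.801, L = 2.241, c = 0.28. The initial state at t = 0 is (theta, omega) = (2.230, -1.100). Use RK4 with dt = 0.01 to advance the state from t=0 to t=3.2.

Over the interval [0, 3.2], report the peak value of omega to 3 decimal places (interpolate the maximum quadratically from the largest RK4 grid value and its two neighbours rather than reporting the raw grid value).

max omega = 2.762

t=0.000: state=(2.230, -1.100)
step 1 (dt=0.01): k1=(-1.100, -3.149), k2=(-1.116, -3.159), k3=(-1.116, -3.160), k4=(-1.132, -3.170); state += dt/6·(k1+2k2+2k3+k4)
t=0.010: state=(2.219, -1.132)
t=0.020: state=(2.207, -1.163)
t=0.030: state=(2.196, -1.195)
continuing one RK4 step at a time; state shown every 20 steps (Δt=0.2):
t=0.200: state=(1.944, -1.773)
t=0.400: state=(1.516, -2.509)
t=0.600: state=(0.946, -3.165)
t=0.800: state=(0.274, -3.472)
t=1.000: state=(-0.405, -3.222)
t=1.200: state=(-0.983, -2.500)
t=1.400: state=(-1.392, -1.575)
t=1.600: state=(-1.613, -0.642)
t=1.800: state=(-1.652, 0.241)
t=2.000: state=(-1.520, 1.078)
t=2.200: state=(-1.225, 1.852)
t=2.400: state=(-0.789, 2.468)
t=2.600: state=(-0.260, 2.757)
t=2.800: state=(0.283, 2.592)
t=3.000: state=(0.750, 2.026)
t=3.200: state=(1.079, 1.238)
largest grid value and its neighbours: omega(2.620)=2.76126, omega(2.630)=2.76182, omega(2.640)=2.76119
parabola through these three points peaks at t≈2.630 with omega≈2.76182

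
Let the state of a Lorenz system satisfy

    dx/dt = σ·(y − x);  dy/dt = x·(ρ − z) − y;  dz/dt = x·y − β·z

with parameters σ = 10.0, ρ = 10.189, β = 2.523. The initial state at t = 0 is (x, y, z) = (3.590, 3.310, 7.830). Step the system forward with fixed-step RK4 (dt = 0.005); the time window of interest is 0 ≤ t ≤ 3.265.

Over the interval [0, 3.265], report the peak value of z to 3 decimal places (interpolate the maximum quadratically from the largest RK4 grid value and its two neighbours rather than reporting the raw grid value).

max z = 10.730

t=0.000: state=(3.590, 3.310, 7.830)
step 1 (dt=0.005): k1=(-2.800, 5.159, -7.872), k2=(-2.601, 5.200, -7.799), k3=(-2.605, 5.200, -7.798), k4=(-2.410, 5.242, -7.724); state += dt/6·(k1+2k2+2k3+k4)
t=0.005: state=(3.577, 3.336, 7.791)
t=0.010: state=(3.566, 3.362, 7.753)
t=0.015: state=(3.557, 3.389, 7.715)
continuing one RK4 step at a time; state shown every 40 steps (Δt=0.2):
t=0.200: state=(4.077, 4.665, 7.068)
t=0.400: state=(5.429, 6.034, 8.430)
t=0.600: state=(5.824, 5.538, 10.511)
t=0.800: state=(4.730, 4.133, 10.283)
t=1.000: state=(3.987, 3.882, 8.805)
t=1.200: state=(4.250, 4.577, 8.000)
t=1.400: state=(5.049, 5.435, 8.564)
t=1.600: state=(5.435, 5.380, 9.785)
t=1.800: state=(4.935, 4.584, 9.968)
t=2.000: state=(4.393, 4.255, 9.160)
t=2.200: state=(4.433, 4.593, 8.545)
t=2.400: state=(4.881, 5.117, 8.744)
t=2.600: state=(5.171, 5.189, 9.434)
t=2.800: state=(4.960, 4.770, 9.677)
t=3.000: state=(4.614, 4.499, 9.274)
t=3.200: state=(4.571, 4.640, 8.855)
t=3.265: state=(4.631, 4.742, 8.809)
largest grid value and its neighbours: z(0.670)=10.72844, z(0.675)=10.72998, z(0.680)=10.72975
parabola through these three points peaks at t≈0.677 with z≈10.73011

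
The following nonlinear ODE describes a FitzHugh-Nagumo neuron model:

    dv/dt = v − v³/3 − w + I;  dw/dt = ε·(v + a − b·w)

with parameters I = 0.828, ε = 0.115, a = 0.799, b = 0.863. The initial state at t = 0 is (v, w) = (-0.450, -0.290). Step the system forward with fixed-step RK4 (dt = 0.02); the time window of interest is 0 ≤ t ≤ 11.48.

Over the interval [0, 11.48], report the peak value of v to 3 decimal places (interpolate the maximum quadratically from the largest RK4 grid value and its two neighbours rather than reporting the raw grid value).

t=0.000: state=(-0.450, -0.290)
step 1 (dt=0.02): k1=(0.698, 0.069), k2=(0.703, 0.070), k3=(0.703, 0.070), k4=(0.708, 0.070); state += dt/6·(k1+2k2+2k3+k4)
t=0.020: state=(-0.436, -0.289)
t=0.040: state=(-0.422, -0.287)
t=0.060: state=(-0.407, -0.286)
continuing one RK4 step at a time; state shown every 25 steps (Δt=0.5):
t=0.500: state=(-0.022, -0.245)
t=1.000: state=(0.630, -0.172)
t=1.500: state=(1.410, -0.061)
t=2.000: state=(1.861, 0.080)
t=2.500: state=(1.964, 0.230)
t=3.000: state=(1.950, 0.373)
t=3.500: state=(1.909, 0.508)
t=4.000: state=(1.862, 0.634)
t=4.500: state=(1.813, 0.752)
t=5.000: state=(1.764, 0.860)
t=5.500: state=(1.715, 0.961)
t=6.000: state=(1.665, 1.054)
t=6.500: state=(1.615, 1.140)
t=7.000: state=(1.564, 1.219)
t=7.500: state=(1.513, 1.291)
t=8.000: state=(1.460, 1.357)
t=8.500: state=(1.406, 1.416)
t=9.000: state=(1.351, 1.470)
t=9.500: state=(1.294, 1.518)
t=10.000: state=(1.233, 1.560)
t=10.500: state=(1.169, 1.596)
t=11.000: state=(1.101, 1.628)
t=11.480: state=(1.028, 1.652)
largest grid value and its neighbours: v(2.580)=1.96561, v(2.600)=1.96573, v(2.620)=1.96573
parabola through these three points peaks at t≈2.610 with v≈1.96575

max v = 1.966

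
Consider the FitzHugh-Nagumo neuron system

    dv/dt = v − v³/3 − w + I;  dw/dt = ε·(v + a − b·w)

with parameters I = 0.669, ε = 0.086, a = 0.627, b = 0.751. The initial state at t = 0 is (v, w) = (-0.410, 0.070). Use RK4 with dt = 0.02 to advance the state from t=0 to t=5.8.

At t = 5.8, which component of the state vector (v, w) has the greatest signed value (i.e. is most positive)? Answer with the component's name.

largest component: v

t=0.000: state=(-0.410, 0.070)
step 1 (dt=0.02): k1=(0.212, 0.014), k2=(0.214, 0.014), k3=(0.214, 0.014), k4=(0.215, 0.014); state += dt/6·(k1+2k2+2k3+k4)
t=0.020: state=(-0.406, 0.070)
t=0.040: state=(-0.401, 0.071)
t=0.060: state=(-0.397, 0.071)
continuing one RK4 step at a time; state shown every 10 steps (Δt=0.2):
t=0.200: state=(-0.364, 0.073)
t=0.400: state=(-0.310, 0.077)
t=0.600: state=(-0.247, 0.082)
t=0.800: state=(-0.172, 0.088)
t=1.000: state=(-0.082, 0.096)
t=1.200: state=(0.026, 0.105)
t=1.400: state=(0.156, 0.115)
t=1.600: state=(0.311, 0.129)
t=1.800: state=(0.493, 0.145)
t=2.000: state=(0.700, 0.164)
t=2.200: state=(0.925, 0.186)
t=2.400: state=(1.151, 0.212)
t=2.600: state=(1.358, 0.242)
t=2.800: state=(1.527, 0.274)
t=3.000: state=(1.651, 0.308)
t=3.200: state=(1.734, 0.344)
t=3.400: state=(1.783, 0.381)
t=3.600: state=(1.809, 0.417)
t=3.800: state=(1.820, 0.453)
t=4.000: state=(1.821, 0.490)
t=4.200: state=(1.816, 0.525)
t=4.400: state=(1.807, 0.560)
t=4.600: state=(1.796, 0.594)
t=4.800: state=(1.783, 0.628)
t=5.000: state=(1.770, 0.661)
t=5.200: state=(1.755, 0.693)
t=5.400: state=(1.741, 0.725)
t=5.600: state=(1.726, 0.756)
t=5.800: state=(1.711, 0.786)
compare at T: v=1.711, w=0.786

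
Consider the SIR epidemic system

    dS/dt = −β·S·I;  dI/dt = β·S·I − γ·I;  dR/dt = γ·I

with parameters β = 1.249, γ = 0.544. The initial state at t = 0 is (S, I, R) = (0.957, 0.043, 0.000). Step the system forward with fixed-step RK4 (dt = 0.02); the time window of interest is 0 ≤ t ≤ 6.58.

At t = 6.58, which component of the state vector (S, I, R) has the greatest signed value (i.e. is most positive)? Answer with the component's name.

t=0.000: state=(0.957, 0.043, 0.000)
step 1 (dt=0.02): k1=(-0.051, 0.028, 0.023), k2=(-0.052, 0.028, 0.024), k3=(-0.052, 0.028, 0.024), k4=(-0.052, 0.028, 0.024); state += dt/6·(k1+2k2+2k3+k4)
t=0.020: state=(0.956, 0.044, 0.000)
t=0.040: state=(0.955, 0.044, 0.001)
t=0.060: state=(0.954, 0.045, 0.001)
continuing one RK4 step at a time; state shown every 25 steps (Δt=0.5):
t=0.500: state=(0.927, 0.059, 0.014)
t=1.000: state=(0.888, 0.079, 0.032)
t=1.500: state=(0.839, 0.104, 0.057)
t=2.000: state=(0.780, 0.131, 0.089)
t=2.500: state=(0.712, 0.159, 0.129)
t=3.000: state=(0.640, 0.185, 0.176)
t=3.500: state=(0.566, 0.205, 0.229)
t=4.000: state=(0.496, 0.218, 0.286)
t=4.500: state=(0.432, 0.222, 0.346)
t=5.000: state=(0.377, 0.217, 0.406)
t=5.500: state=(0.330, 0.206, 0.464)
t=6.000: state=(0.291, 0.191, 0.518)
t=6.500: state=(0.260, 0.172, 0.567)
t=6.580: state=(0.256, 0.169, 0.575)
compare at T: S=0.256, I=0.169, R=0.575

largest component: R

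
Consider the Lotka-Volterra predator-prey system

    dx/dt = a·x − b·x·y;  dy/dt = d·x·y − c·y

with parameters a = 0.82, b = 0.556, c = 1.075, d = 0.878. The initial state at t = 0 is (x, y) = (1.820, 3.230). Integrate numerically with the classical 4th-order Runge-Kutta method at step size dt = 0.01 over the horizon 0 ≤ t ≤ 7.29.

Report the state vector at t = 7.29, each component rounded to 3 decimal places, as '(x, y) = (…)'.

(x, y) = (1.691, 3.342)

t=0.000: state=(1.820, 3.230)
step 1 (dt=0.01): k1=(-1.776, 1.689), k2=(-1.776, 1.668), k3=(-1.776, 1.668), k4=(-1.775, 1.647); state += dt/6·(k1+2k2+2k3+k4)
t=0.010: state=(1.802, 3.247)
t=0.020: state=(1.784, 3.263)
t=0.030: state=(1.767, 3.279)
continuing one RK4 step at a time; state shown every 25 steps (Δt=0.25):
t=0.250: state=(1.394, 3.510)
t=0.500: state=(1.048, 3.500)
t=0.750: state=(0.802, 3.272)
t=1.000: state=(0.639, 2.926)
t=1.250: state=(0.537, 2.542)
t=1.500: state=(0.475, 2.170)
t=1.750: state=(0.442, 1.833)
t=2.000: state=(0.429, 1.541)
t=2.250: state=(0.433, 1.294)
t=2.500: state=(0.450, 1.090)
t=2.750: state=(0.481, 0.922)
t=3.000: state=(0.524, 0.787)
t=3.250: state=(0.581, 0.679)
t=3.500: state=(0.653, 0.594)
t=3.750: state=(0.742, 0.529)
t=4.000: state=(0.849, 0.481)
t=4.250: state=(0.977, 0.449)
t=4.500: state=(1.128, 0.432)
t=4.750: state=(1.305, 0.432)
t=5.000: state=(1.507, 0.449)
t=5.250: state=(1.733, 0.489)
t=5.500: state=(1.979, 0.562)
t=5.750: state=(2.229, 0.682)
t=6.000: state=(2.459, 0.872)
t=6.250: state=(2.623, 1.167)
t=6.500: state=(2.662, 1.597)
t=6.750: state=(2.519, 2.164)
t=7.000: state=(2.192, 2.781)
t=7.250: state=(1.761, 3.284)
t=7.290: state=(1.691, 3.342)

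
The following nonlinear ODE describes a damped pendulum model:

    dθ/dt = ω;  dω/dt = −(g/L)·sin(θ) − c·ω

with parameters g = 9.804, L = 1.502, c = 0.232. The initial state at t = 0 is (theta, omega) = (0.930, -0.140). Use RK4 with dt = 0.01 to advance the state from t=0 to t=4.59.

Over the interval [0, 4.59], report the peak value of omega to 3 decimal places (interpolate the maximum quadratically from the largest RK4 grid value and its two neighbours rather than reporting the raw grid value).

t=0.000: state=(0.930, -0.140)
step 1 (dt=0.01): k1=(-0.140, -5.200), k2=(-0.166, -5.191), k3=(-0.166, -5.191), k4=(-0.192, -5.181); state += dt/6·(k1+2k2+2k3+k4)
t=0.010: state=(0.928, -0.192)
t=0.020: state=(0.926, -0.244)
t=0.030: state=(0.923, -0.295)
continuing one RK4 step at a time; state shown every 20 steps (Δt=0.2):
t=0.200: state=(0.802, -1.118)
t=0.400: state=(0.499, -1.848)
t=0.600: state=(0.092, -2.137)
t=0.800: state=(-0.319, -1.890)
t=1.000: state=(-0.634, -1.207)
t=1.200: state=(-0.787, -0.306)
t=1.400: state=(-0.756, 0.611)
t=1.600: state=(-0.553, 1.371)
t=1.800: state=(-0.229, 1.800)
t=2.000: state=(0.136, 1.775)
t=2.200: state=(0.451, 1.316)
t=2.400: state=(0.644, 0.579)
t=2.600: state=(0.677, -0.244)
t=2.800: state=(0.552, -0.980)
t=3.000: state=(0.302, -1.471)
t=3.200: state=(-0.011, -1.589)
t=3.400: state=(-0.307, -1.308)
t=3.600: state=(-0.514, -0.728)
t=3.800: state=(-0.589, -0.013)
t=4.000: state=(-0.522, 0.672)
t=4.200: state=(-0.333, 1.178)
t=4.400: state=(-0.071, 1.383)
t=4.590: state=(0.184, 1.251)
largest grid value and its neighbours: omega(1.880)=1.84725, omega(1.890)=1.84777, omega(1.900)=1.84709
parabola through these three points peaks at t≈1.889 with omega≈1.84778

max omega = 1.848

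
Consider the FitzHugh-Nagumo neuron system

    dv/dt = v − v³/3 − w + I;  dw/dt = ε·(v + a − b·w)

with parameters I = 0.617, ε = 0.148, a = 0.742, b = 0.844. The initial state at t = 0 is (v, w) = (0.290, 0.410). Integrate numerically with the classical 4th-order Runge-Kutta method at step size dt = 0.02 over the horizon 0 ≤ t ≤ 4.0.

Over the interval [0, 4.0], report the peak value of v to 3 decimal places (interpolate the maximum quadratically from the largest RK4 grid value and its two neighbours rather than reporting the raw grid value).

max v = 1.552

t=0.000: state=(0.290, 0.410)
step 1 (dt=0.02): k1=(0.489, 0.102), k2=(0.492, 0.102), k3=(0.492, 0.102), k4=(0.496, 0.103); state += dt/6·(k1+2k2+2k3+k4)
t=0.020: state=(0.300, 0.412)
t=0.040: state=(0.310, 0.414)
t=0.060: state=(0.320, 0.416)
continuing one RK4 step at a time; state shown every 10 steps (Δt=0.2):
t=0.200: state=(0.395, 0.432)
t=0.400: state=(0.514, 0.456)
t=0.600: state=(0.646, 0.483)
t=0.800: state=(0.788, 0.514)
t=1.000: state=(0.935, 0.548)
t=1.200: state=(1.078, 0.586)
t=1.400: state=(1.209, 0.626)
t=1.600: state=(1.320, 0.670)
t=1.800: state=(1.408, 0.715)
t=2.000: state=(1.472, 0.761)
t=2.200: state=(1.515, 0.808)
t=2.400: state=(1.540, 0.854)
t=2.600: state=(1.551, 0.900)
t=2.800: state=(1.551, 0.945)
t=3.000: state=(1.543, 0.988)
t=3.200: state=(1.530, 1.031)
t=3.400: state=(1.513, 1.071)
t=3.600: state=(1.492, 1.111)
t=3.800: state=(1.469, 1.148)
t=4.000: state=(1.445, 1.184)
largest grid value and its neighbours: v(2.680)=1.55177, v(2.700)=1.55182, v(2.720)=1.55179
parabola through these three points peaks at t≈2.703 with v≈1.55182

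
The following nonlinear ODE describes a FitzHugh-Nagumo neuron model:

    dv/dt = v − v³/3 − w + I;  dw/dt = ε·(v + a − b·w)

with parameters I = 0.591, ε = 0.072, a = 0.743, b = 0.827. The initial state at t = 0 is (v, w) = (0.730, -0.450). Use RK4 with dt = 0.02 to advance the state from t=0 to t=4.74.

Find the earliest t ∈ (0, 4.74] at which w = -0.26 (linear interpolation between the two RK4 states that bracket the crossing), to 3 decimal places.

t = 1.048

t=0.000: state=(0.730, -0.450)
step 1 (dt=0.02): k1=(1.641, 0.133), k2=(1.647, 0.134), k3=(1.647, 0.134), k4=(1.653, 0.135); state += dt/6·(k1+2k2+2k3+k4)
t=0.020: state=(0.763, -0.447)
t=0.040: state=(0.796, -0.445)
t=0.060: state=(0.829, -0.442)
continuing one RK4 step at a time; state shown every 10 steps (Δt=0.2):
t=0.200: state=(1.065, -0.421)
t=0.400: state=(1.384, -0.388)
t=0.600: state=(1.644, -0.351)
t=0.800: state=(1.824, -0.311)
t=1.000: state=(1.932, -0.270)
t=1.040: state=(1.946, -0.262)
next step: t=1.060: state=(1.953, -0.257) — w has crossed -0.26
linear interpolation between t=1.040 (-0.26164) and t=1.060 (-0.25745) → t≈1.048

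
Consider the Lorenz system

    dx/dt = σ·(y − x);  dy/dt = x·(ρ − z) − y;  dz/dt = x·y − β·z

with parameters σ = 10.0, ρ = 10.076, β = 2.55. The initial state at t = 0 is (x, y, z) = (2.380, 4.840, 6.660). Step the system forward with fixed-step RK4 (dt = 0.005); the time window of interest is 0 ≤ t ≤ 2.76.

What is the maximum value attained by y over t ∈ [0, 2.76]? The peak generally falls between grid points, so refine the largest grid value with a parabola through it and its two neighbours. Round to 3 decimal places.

t=0.000: state=(2.380, 4.840, 6.660)
step 1 (dt=0.005): k1=(24.600, 3.290, -5.464), k2=(24.067, 3.525, -5.111), k3=(24.086, 3.518, -5.118), k4=(23.572, 3.748, -4.772); state += dt/6·(k1+2k2+2k3+k4)
t=0.005: state=(2.500, 4.858, 6.634)
t=0.010: state=(2.616, 4.877, 6.612)
t=0.015: state=(2.727, 4.899, 6.593)
continuing one RK4 step at a time; state shown every 20 steps (Δt=0.1):
t=0.100: state=(4.150, 5.496, 6.708)
t=0.200: state=(5.306, 6.291, 7.707)
t=0.300: state=(6.067, 6.554, 9.267)
t=0.400: state=(6.199, 5.965, 10.634)
t=0.500: state=(5.664, 4.898, 11.098)
t=0.600: state=(4.831, 4.006, 10.638)
t=0.700: state=(4.126, 3.573, 9.712)
t=0.800: state=(3.750, 3.552, 8.742)
t=0.900: state=(3.714, 3.830, 7.977)
t=1.000: state=(3.958, 4.319, 7.555)
t=1.100: state=(4.406, 4.922, 7.564)
t=1.200: state=(4.946, 5.482, 8.025)
t=1.300: state=(5.413, 5.780, 8.823)
t=1.400: state=(5.623, 5.659, 9.656)
t=1.500: state=(5.485, 5.188, 10.158)
t=1.600: state=(5.089, 4.632, 10.159)
t=1.700: state=(4.642, 4.234, 9.760)
t=1.800: state=(4.316, 4.085, 9.191)
t=1.900: state=(4.189, 4.165, 8.657)
t=2.000: state=(4.260, 4.418, 8.301)
t=2.100: state=(4.485, 4.765, 8.204)
t=2.200: state=(4.790, 5.106, 8.385)
t=2.300: state=(5.080, 5.325, 8.784)
t=2.400: state=(5.250, 5.336, 9.254)
t=2.500: state=(5.241, 5.141, 9.608)
t=2.600: state=(5.070, 4.843, 9.719)
t=2.700: state=(4.823, 4.574, 9.581)
t=2.760: state=(4.682, 4.467, 9.415)
largest grid value and its neighbours: y(0.275)=6.56673, y(0.280)=6.56879, y(0.285)=6.56860
parabola through these three points peaks at t≈0.282 with y≈6.56899

max y = 6.569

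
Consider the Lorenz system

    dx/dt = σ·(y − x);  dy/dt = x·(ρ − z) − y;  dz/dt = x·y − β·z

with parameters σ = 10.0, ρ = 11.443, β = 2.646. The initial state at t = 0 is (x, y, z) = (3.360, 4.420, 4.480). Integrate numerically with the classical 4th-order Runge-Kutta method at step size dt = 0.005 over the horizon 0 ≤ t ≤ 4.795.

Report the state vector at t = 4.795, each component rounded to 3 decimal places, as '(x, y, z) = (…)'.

t=0.000: state=(3.360, 4.420, 4.480)
step 1 (dt=0.005): k1=(10.600, 18.976, 2.997), k2=(10.809, 19.087, 3.255), k3=(10.807, 19.089, 3.257), k4=(11.014, 19.201, 3.519); state += dt/6·(k1+2k2+2k3+k4)
t=0.005: state=(3.414, 4.515, 4.496)
t=0.010: state=(3.470, 4.612, 4.515)
t=0.015: state=(3.528, 4.710, 4.537)
continuing one RK4 step at a time; state shown every 40 steps (Δt=0.2):
t=0.200: state=(6.655, 8.506, 8.033)
t=0.400: state=(7.646, 6.287, 14.510)
t=0.600: state=(3.994, 2.590, 12.063)
t=0.800: state=(2.804, 2.871, 8.342)
t=1.000: state=(3.835, 4.757, 6.832)
t=1.200: state=(6.153, 7.307, 8.985)
t=1.400: state=(6.867, 6.201, 12.891)
t=1.600: state=(4.704, 3.710, 11.800)
t=1.800: state=(3.751, 3.777, 9.184)
t=2.000: state=(4.553, 5.256, 8.278)
t=2.200: state=(6.055, 6.644, 10.037)
t=2.400: state=(6.140, 5.625, 12.058)
t=2.600: state=(4.817, 4.255, 11.136)
t=2.800: state=(4.353, 4.452, 9.497)
t=3.000: state=(5.030, 5.530, 9.227)
t=3.200: state=(5.887, 6.111, 10.573)
t=3.400: state=(5.669, 5.286, 11.463)
t=3.600: state=(4.881, 4.598, 10.678)
t=3.800: state=(4.745, 4.885, 9.736)
t=4.000: state=(5.272, 5.588, 9.837)
t=4.200: state=(5.687, 5.724, 10.741)
t=4.400: state=(5.405, 5.147, 11.038)
t=4.600: state=(4.966, 4.844, 10.439)
t=4.795: state=(4.988, 5.120, 9.960)

(x, y, z) = (4.988, 5.120, 9.960)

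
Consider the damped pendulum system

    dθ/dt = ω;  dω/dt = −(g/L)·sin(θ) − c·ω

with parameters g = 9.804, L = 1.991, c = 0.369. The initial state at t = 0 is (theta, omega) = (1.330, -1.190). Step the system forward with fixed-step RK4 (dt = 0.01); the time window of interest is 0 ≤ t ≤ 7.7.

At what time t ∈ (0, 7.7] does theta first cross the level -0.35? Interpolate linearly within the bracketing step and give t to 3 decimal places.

t = 0.755

t=0.000: state=(1.330, -1.190)
step 1 (dt=0.01): k1=(-1.190, -4.343), k2=(-1.212, -4.328), k3=(-1.212, -4.328), k4=(-1.233, -4.312); state += dt/6·(k1+2k2+2k3+k4)
t=0.010: state=(1.318, -1.233)
t=0.020: state=(1.305, -1.276)
t=0.030: state=(1.292, -1.319)
continuing one RK4 step at a time; state shown every 25 steps (Δt=0.25):
t=0.250: state=(0.907, -2.143)
t=0.500: state=(0.298, -2.616)
t=0.750: state=(-0.338, -2.350)
next step: t=0.760: state=(-0.361, -2.324) — theta has crossed -0.35
linear interpolation between t=0.750 (-0.33804) and t=0.760 (-0.36141) → t≈0.755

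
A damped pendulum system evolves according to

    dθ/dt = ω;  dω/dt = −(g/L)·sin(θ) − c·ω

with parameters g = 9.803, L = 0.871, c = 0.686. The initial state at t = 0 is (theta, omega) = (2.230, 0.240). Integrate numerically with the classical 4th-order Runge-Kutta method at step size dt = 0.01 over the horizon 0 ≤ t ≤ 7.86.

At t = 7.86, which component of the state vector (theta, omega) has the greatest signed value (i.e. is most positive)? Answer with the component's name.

largest component: omega

t=0.000: state=(2.230, 0.240)
step 1 (dt=0.01): k1=(0.240, -9.061), k2=(0.195, -9.022), k3=(0.195, -9.024), k4=(0.150, -8.986); state += dt/6·(k1+2k2+2k3+k4)
t=0.010: state=(2.232, 0.150)
t=0.020: state=(2.233, 0.060)
t=0.030: state=(2.233, -0.029)
continuing one RK4 step at a time; state shown every 50 steps (Δt=0.5):
t=0.500: state=(1.254, -4.139)
t=1.000: state=(-0.979, -2.963)
t=1.500: state=(-1.052, 2.384)
t=2.000: state=(0.547, 2.581)
t=2.500: state=(0.742, -1.677)
t=3.000: state=(-0.401, -1.819)
t=3.500: state=(-0.492, 1.337)
t=4.000: state=(0.330, 1.170)
t=4.500: state=(0.308, -1.095)
t=5.000: state=(-0.273, -0.690)
t=5.500: state=(-0.180, 0.878)
t=6.000: state=(0.220, 0.362)
t=6.500: state=(0.094, -0.679)
t=7.000: state=(-0.170, -0.151)
t=7.500: state=(-0.039, 0.506)
t=7.860: state=(0.109, 0.228)
compare at T: theta=0.109, omega=0.228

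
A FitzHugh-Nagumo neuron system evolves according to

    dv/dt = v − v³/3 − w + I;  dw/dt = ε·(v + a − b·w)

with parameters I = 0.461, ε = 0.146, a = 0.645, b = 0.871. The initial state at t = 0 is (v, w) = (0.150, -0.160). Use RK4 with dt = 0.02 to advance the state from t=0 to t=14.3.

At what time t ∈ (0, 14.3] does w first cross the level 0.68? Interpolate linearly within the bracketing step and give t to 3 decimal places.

t = 3.237

t=0.000: state=(0.150, -0.160)
step 1 (dt=0.02): k1=(0.770, 0.136), k2=(0.776, 0.137), k3=(0.776, 0.137), k4=(0.782, 0.138); state += dt/6·(k1+2k2+2k3+k4)
t=0.020: state=(0.166, -0.157)
t=0.040: state=(0.181, -0.154)
t=0.060: state=(0.197, -0.152)
continuing one RK4 step at a time; state shown every 25 steps (Δt=0.5):
t=0.500: state=(0.614, -0.078)
t=1.000: state=(1.173, 0.036)
t=1.500: state=(1.583, 0.178)
t=2.000: state=(1.737, 0.332)
t=2.500: state=(1.747, 0.480)
t=3.000: state=(1.706, 0.619)
t=3.220: state=(1.681, 0.676)
next step: t=3.240: state=(1.679, 0.681) — w has crossed 0.68
linear interpolation between t=3.220 (0.67570) and t=3.240 (0.68076) → t≈3.237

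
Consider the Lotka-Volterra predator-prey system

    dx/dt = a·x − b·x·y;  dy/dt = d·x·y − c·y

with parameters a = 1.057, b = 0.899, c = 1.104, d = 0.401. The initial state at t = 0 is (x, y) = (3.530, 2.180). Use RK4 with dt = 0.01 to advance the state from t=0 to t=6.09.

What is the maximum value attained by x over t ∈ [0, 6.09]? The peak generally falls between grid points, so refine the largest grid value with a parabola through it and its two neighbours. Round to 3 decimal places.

t=0.000: state=(3.530, 2.180)
step 1 (dt=0.01): k1=(-3.187, 0.679), k2=(-3.183, 0.666), k3=(-3.183, 0.666), k4=(-3.179, 0.653); state += dt/6·(k1+2k2+2k3+k4)
t=0.010: state=(3.498, 2.187)
t=0.020: state=(3.466, 2.193)
t=0.030: state=(3.435, 2.199)
continuing one RK4 step at a time; state shown every 20 steps (Δt=0.2):
t=0.200: state=(2.920, 2.263)
t=0.400: state=(2.402, 2.245)
t=0.600: state=(1.998, 2.146)
t=0.800: state=(1.700, 1.994)
t=1.000: state=(1.491, 1.817)
t=1.200: state=(1.351, 1.632)
t=1.400: state=(1.265, 1.453)
t=1.600: state=(1.222, 1.287)
t=1.800: state=(1.214, 1.137)
t=2.000: state=(1.237, 1.006)
t=2.200: state=(1.289, 0.893)
t=2.400: state=(1.369, 0.796)
t=2.600: state=(1.476, 0.715)
t=2.800: state=(1.614, 0.649)
t=3.000: state=(1.783, 0.596)
t=3.200: state=(1.986, 0.556)
t=3.400: state=(2.226, 0.528)
t=3.600: state=(2.505, 0.512)
t=3.800: state=(2.824, 0.508)
t=4.000: state=(3.182, 0.518)
t=4.200: state=(3.574, 0.544)
t=4.400: state=(3.989, 0.591)
t=4.600: state=(4.404, 0.664)
t=4.800: state=(4.785, 0.770)
t=5.000: state=(5.083, 0.918)
t=5.200: state=(5.235, 1.114)
t=5.400: state=(5.182, 1.359)
t=5.600: state=(4.892, 1.635)
t=5.800: state=(4.395, 1.904)
t=6.000: state=(3.777, 2.120)
t=6.090: state=(3.489, 2.189)
largest grid value and its neighbours: x(5.240)=5.24265, x(5.250)=5.24314, x(5.260)=5.24308
parabola through these three points peaks at t≈5.254 with x≈5.24318

max x = 5.243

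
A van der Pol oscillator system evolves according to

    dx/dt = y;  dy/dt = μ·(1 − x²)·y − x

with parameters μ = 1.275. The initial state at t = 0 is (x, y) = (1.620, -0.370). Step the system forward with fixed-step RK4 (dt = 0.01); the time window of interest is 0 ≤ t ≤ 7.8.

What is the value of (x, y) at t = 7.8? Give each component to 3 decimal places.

(x, y) = (1.006, -1.057)

t=0.000: state=(1.620, -0.370)
step 1 (dt=0.01): k1=(-0.370, -0.854), k2=(-0.374, -0.846), k3=(-0.374, -0.846), k4=(-0.378, -0.838); state += dt/6·(k1+2k2+2k3+k4)
t=0.010: state=(1.616, -0.378)
t=0.020: state=(1.612, -0.387)
t=0.030: state=(1.609, -0.395)
continuing one RK4 step at a time; state shown every 50 steps (Δt=0.5):
t=0.500: state=(1.348, -0.700)
t=1.000: state=(0.907, -1.110)
t=1.500: state=(0.152, -2.041)
t=2.000: state=(-1.165, -2.813)
t=2.500: state=(-1.976, -0.401)
t=3.000: state=(-1.920, 0.391)
t=3.500: state=(-1.672, 0.585)
t=4.000: state=(-1.332, 0.792)
t=4.500: state=(-0.844, 1.219)
t=5.000: state=(-0.009, 2.263)
t=5.500: state=(1.364, 2.607)
t=6.000: state=(2.006, 0.177)
t=6.500: state=(1.899, -0.429)
t=7.000: state=(1.638, -0.606)
t=7.500: state=(1.286, -0.826)
t=7.800: state=(1.006, -1.057)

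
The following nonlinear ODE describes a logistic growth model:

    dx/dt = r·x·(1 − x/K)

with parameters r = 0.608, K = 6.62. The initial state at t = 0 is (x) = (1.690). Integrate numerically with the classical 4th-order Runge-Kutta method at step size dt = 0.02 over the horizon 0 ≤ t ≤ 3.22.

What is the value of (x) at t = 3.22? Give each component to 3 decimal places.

t=0.000: state=(1.690)
step 1 (dt=0.02): k1=(0.765), k2=(0.767), k3=(0.767), k4=(0.770); state += dt/6·(k1+2k2+2k3+k4)
t=0.020: state=(1.705)
t=0.040: state=(1.721)
t=0.060: state=(1.736)
continuing one RK4 step at a time; state shown every 10 steps (Δt=0.2):
t=0.200: state=(1.848)
t=0.400: state=(2.014)
t=0.600: state=(2.188)
t=0.800: state=(2.370)
t=1.000: state=(2.558)
t=1.200: state=(2.751)
t=1.400: state=(2.948)
t=1.600: state=(3.148)
t=1.800: state=(3.349)
t=2.000: state=(3.550)
t=2.200: state=(3.749)
t=2.400: state=(3.945)
t=2.600: state=(4.137)
t=2.800: state=(4.322)
t=3.000: state=(4.501)
t=3.200: state=(4.672)
t=3.220: state=(4.689)

(x) = (4.689)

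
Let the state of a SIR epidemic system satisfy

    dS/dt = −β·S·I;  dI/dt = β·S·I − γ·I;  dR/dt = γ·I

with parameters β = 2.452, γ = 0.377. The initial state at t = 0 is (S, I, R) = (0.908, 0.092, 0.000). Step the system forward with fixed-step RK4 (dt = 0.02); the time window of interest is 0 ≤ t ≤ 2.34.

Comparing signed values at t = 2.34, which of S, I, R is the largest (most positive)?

t=0.000: state=(0.908, 0.092, 0.000)
step 1 (dt=0.02): k1=(-0.205, 0.170, 0.035), k2=(-0.208, 0.173, 0.035), k3=(-0.208, 0.173, 0.035), k4=(-0.212, 0.176, 0.036); state += dt/6·(k1+2k2+2k3+k4)
t=0.020: state=(0.904, 0.095, 0.001)
t=0.040: state=(0.900, 0.099, 0.001)
t=0.060: state=(0.895, 0.103, 0.002)
continuing one RK4 step at a time; state shown every 5 steps (Δt=0.1):
t=0.100: state=(0.886, 0.110, 0.004)
t=0.200: state=(0.860, 0.132, 0.008)
t=0.300: state=(0.830, 0.156, 0.014)
t=0.400: state=(0.796, 0.183, 0.020)
t=0.500: state=(0.759, 0.214, 0.028)
t=0.600: state=(0.717, 0.247, 0.036)
t=0.700: state=(0.672, 0.282, 0.046)
t=0.800: state=(0.624, 0.318, 0.058)
t=0.900: state=(0.575, 0.355, 0.070)
t=1.000: state=(0.525, 0.391, 0.084)
t=1.100: state=(0.475, 0.426, 0.100)
t=1.200: state=(0.426, 0.458, 0.116)
t=1.300: state=(0.379, 0.486, 0.134)
t=1.400: state=(0.336, 0.511, 0.153)
t=1.500: state=(0.295, 0.532, 0.173)
t=1.600: state=(0.259, 0.548, 0.193)
t=1.700: state=(0.226, 0.560, 0.214)
t=1.800: state=(0.197, 0.568, 0.235)
t=1.900: state=(0.171, 0.572, 0.257)
t=2.000: state=(0.149, 0.573, 0.278)
t=2.100: state=(0.129, 0.571, 0.300)
t=2.200: state=(0.112, 0.566, 0.321)
t=2.300: state=(0.098, 0.560, 0.343)
t=2.340: state=(0.093, 0.556, 0.351)
compare at T: S=0.093, I=0.556, R=0.351

largest component: I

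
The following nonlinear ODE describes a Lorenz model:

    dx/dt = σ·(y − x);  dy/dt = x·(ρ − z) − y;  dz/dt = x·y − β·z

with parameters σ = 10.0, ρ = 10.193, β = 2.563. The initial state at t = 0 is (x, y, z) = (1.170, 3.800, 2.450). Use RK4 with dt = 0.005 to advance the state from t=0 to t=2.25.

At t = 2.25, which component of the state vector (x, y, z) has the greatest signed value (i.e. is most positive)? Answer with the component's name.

largest component: z

t=0.000: state=(1.170, 3.800, 2.450)
step 1 (dt=0.005): k1=(26.300, 5.259, -1.833), k2=(25.774, 5.761, -1.556), k3=(25.800, 5.749, -1.561), k4=(25.297, 6.240, -1.286); state += dt/6·(k1+2k2+2k3+k4)
t=0.005: state=(1.299, 3.829, 2.442)
t=0.010: state=(1.423, 3.862, 2.437)
t=0.015: state=(1.543, 3.900, 2.435)
continuing one RK4 step at a time; state shown every 20 steps (Δt=0.1):
t=0.100: state=(3.240, 5.095, 2.804)
t=0.200: state=(5.189, 7.253, 4.515)
t=0.300: state=(7.179, 8.889, 8.065)
t=0.400: state=(8.084, 7.967, 12.206)
t=0.500: state=(6.925, 4.949, 13.812)
t=0.600: state=(4.766, 2.708, 12.591)
t=0.700: state=(3.121, 1.929, 10.500)
t=0.800: state=(2.337, 1.912, 8.566)
t=0.900: state=(2.176, 2.243, 7.031)
t=1.000: state=(2.425, 2.843, 5.951)
t=1.100: state=(3.005, 3.747, 5.393)
t=1.200: state=(3.907, 4.962, 5.507)
t=1.300: state=(5.070, 6.295, 6.522)
t=1.400: state=(6.208, 7.158, 8.475)
t=1.500: state=(6.757, 6.822, 10.670)
t=1.600: state=(6.313, 5.423, 11.841)
t=1.700: state=(5.210, 4.025, 11.540)
t=1.800: state=(4.150, 3.277, 10.398)
t=1.900: state=(3.517, 3.125, 9.100)
t=2.000: state=(3.342, 3.367, 8.007)
t=2.100: state=(3.537, 3.888, 7.288)
t=2.200: state=(4.019, 4.617, 7.057)
t=2.250: state=(4.340, 5.023, 7.154)
compare at T: x=4.340, y=5.023, z=7.154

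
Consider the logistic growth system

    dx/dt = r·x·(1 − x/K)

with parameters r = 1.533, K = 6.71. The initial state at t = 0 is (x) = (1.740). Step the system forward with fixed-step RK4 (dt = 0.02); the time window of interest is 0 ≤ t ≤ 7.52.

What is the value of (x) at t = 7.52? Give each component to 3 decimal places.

t=0.000: state=(1.740)
step 1 (dt=0.02): k1=(1.976), k2=(1.990), k3=(1.990), k4=(2.005); state += dt/6·(k1+2k2+2k3+k4)
t=0.020: state=(1.780)
t=0.040: state=(1.820)
t=0.060: state=(1.861)
continuing one RK4 step at a time; state shown every 25 steps (Δt=0.5):
t=0.500: state=(2.883)
t=1.000: state=(4.151)
t=1.500: state=(5.216)
t=2.000: state=(5.922)
t=2.500: state=(6.319)
t=3.000: state=(6.523)
t=3.500: state=(6.622)
t=4.000: state=(6.669)
t=4.500: state=(6.691)
t=5.000: state=(6.701)
t=5.500: state=(6.706)
t=6.000: state=(6.708)
t=6.500: state=(6.709)
t=7.000: state=(6.710)
t=7.500: state=(6.710)
t=7.520: state=(6.710)

(x) = (6.710)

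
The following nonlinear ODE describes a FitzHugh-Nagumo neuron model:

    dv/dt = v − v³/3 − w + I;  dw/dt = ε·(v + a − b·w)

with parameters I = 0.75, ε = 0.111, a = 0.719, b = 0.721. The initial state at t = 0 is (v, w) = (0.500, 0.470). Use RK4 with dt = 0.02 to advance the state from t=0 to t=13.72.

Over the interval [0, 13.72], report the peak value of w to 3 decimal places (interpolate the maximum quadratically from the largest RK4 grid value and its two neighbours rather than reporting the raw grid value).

t=0.000: state=(0.500, 0.470)
step 1 (dt=0.02): k1=(0.738, 0.098), k2=(0.743, 0.098), k3=(0.743, 0.098), k4=(0.747, 0.099); state += dt/6·(k1+2k2+2k3+k4)
t=0.020: state=(0.515, 0.472)
t=0.040: state=(0.530, 0.474)
t=0.060: state=(0.545, 0.476)
continuing one RK4 step at a time; state shown every 25 steps (Δt=0.5):
t=0.500: state=(0.914, 0.529)
t=1.000: state=(1.323, 0.609)
t=1.500: state=(1.575, 0.704)
t=2.000: state=(1.665, 0.804)
t=2.500: state=(1.670, 0.902)
t=3.000: state=(1.641, 0.996)
t=3.500: state=(1.597, 1.084)
t=4.000: state=(1.547, 1.166)
t=4.500: state=(1.494, 1.243)
t=5.000: state=(1.437, 1.313)
t=5.500: state=(1.378, 1.377)
t=6.000: state=(1.316, 1.435)
t=6.500: state=(1.249, 1.488)
t=7.000: state=(1.177, 1.535)
t=7.500: state=(1.097, 1.575)
t=8.000: state=(1.007, 1.610)
t=8.500: state=(0.902, 1.638)
t=9.000: state=(0.773, 1.659)
t=9.500: state=(0.606, 1.670)
t=10.000: state=(0.371, 1.671)
t=10.500: state=(0.014, 1.656)
t=11.000: state=(-0.547, 1.616)
t=11.500: state=(-1.272, 1.542)
t=12.000: state=(-1.775, 1.436)
t=12.500: state=(-1.929, 1.317)
t=13.000: state=(-1.937, 1.199)
t=13.500: state=(-1.908, 1.086)
t=13.720: state=(-1.892, 1.039)
largest grid value and its neighbours: w(9.760)=1.67218, w(9.780)=1.67219, w(9.800)=1.67217
parabola through these three points peaks at t≈9.777 with w≈1.67219

max w = 1.672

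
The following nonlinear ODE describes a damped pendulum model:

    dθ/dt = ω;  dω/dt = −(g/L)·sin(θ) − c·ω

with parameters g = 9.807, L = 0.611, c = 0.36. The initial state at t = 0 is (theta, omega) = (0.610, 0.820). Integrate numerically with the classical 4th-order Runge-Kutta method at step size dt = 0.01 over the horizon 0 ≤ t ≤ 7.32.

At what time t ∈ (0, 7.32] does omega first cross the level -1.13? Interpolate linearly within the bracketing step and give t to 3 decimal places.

t = 0.209

t=0.000: state=(0.610, 0.820)
step 1 (dt=0.01): k1=(0.820, -9.490), k2=(0.773, -9.527), k3=(0.772, -9.524), k4=(0.725, -9.557); state += dt/6·(k1+2k2+2k3+k4)
t=0.010: state=(0.618, 0.725)
t=0.020: state=(0.624, 0.629)
t=0.030: state=(0.630, 0.533)
t=0.200: state=(0.583, -1.056)
next step: t=0.210: state=(0.572, -1.140) — omega has crossed -1.13
linear interpolation between t=0.200 (-1.05604) and t=0.210 (-1.13971) → t≈0.209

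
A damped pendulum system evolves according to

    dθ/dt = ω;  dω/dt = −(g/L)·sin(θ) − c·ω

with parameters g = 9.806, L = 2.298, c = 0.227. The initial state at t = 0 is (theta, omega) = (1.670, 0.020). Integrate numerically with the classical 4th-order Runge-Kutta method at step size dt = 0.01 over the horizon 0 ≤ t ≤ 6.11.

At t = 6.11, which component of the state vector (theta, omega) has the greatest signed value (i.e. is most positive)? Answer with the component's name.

t=0.000: state=(1.670, 0.020)
step 1 (dt=0.01): k1=(0.020, -4.251), k2=(-0.001, -4.246), k3=(-0.001, -4.246), k4=(-0.022, -4.241); state += dt/6·(k1+2k2+2k3+k4)
t=0.010: state=(1.670, -0.022)
t=0.020: state=(1.670, -0.065)
t=0.030: state=(1.669, -0.107)
continuing one RK4 step at a time; state shown every 20 steps (Δt=0.2):
t=0.200: state=(1.590, -0.813)
t=0.400: state=(1.347, -1.606)
t=0.600: state=(0.955, -2.295)
t=0.800: state=(0.446, -2.728)
t=1.000: state=(-0.109, -2.744)
t=1.200: state=(-0.621, -2.321)
t=1.400: state=(-1.017, -1.605)
t=1.600: state=(-1.256, -0.773)
t=1.800: state=(-1.326, 0.066)
t=2.000: state=(-1.232, 0.865)
t=2.200: state=(-0.986, 1.576)
t=2.400: state=(-0.614, 2.105)
t=2.600: state=(-0.165, 2.327)
t=2.800: state=(0.291, 2.168)
t=3.000: state=(0.680, 1.677)
t=3.200: state=(0.949, 0.991)
t=3.400: state=(1.072, 0.234)
t=3.600: state=(1.044, -0.508)
t=3.800: state=(0.874, -1.172)
t=4.000: state=(0.585, -1.679)
t=4.200: state=(0.219, -1.932)
t=4.400: state=(-0.166, -1.866)
t=4.600: state=(-0.507, -1.503)
t=4.800: state=(-0.754, -0.939)
t=5.000: state=(-0.877, -0.284)
t=5.200: state=(-0.867, 0.373)
t=5.400: state=(-0.732, 0.960)
t=5.600: state=(-0.493, 1.400)
t=5.800: state=(-0.187, 1.617)
t=6.000: state=(0.136, 1.565)
t=6.110: state=(0.301, 1.425)
compare at T: theta=0.301, omega=1.425

largest component: omega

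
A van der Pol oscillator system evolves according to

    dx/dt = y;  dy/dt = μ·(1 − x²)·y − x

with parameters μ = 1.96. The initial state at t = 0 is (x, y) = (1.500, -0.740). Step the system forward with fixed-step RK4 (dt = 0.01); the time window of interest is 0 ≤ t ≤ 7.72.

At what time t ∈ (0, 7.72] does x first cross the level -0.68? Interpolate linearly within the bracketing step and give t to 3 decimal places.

t=0.000: state=(1.500, -0.740)
step 1 (dt=0.01): k1=(-0.740, 0.313), k2=(-0.738, 0.297), k3=(-0.739, 0.297), k4=(-0.737, 0.281); state += dt/6·(k1+2k2+2k3+k4)
t=0.010: state=(1.493, -0.737)
t=0.020: state=(1.485, -0.734)
t=0.030: state=(1.478, -0.732)
continuing one RK4 step at a time; state shown every 25 steps (Δt=0.25):
t=0.250: state=(1.318, -0.740)
t=0.500: state=(1.121, -0.856)
t=0.750: state=(0.879, -1.105)
t=1.000: state=(0.548, -1.598)
t=1.250: state=(0.041, -2.564)
t=1.470: state=(-0.651, -3.677)
next step: t=1.480: state=(-0.688, -3.710) — x has crossed -0.68
linear interpolation between t=1.470 (-0.65110) and t=1.480 (-0.68804) → t≈1.478

t = 1.478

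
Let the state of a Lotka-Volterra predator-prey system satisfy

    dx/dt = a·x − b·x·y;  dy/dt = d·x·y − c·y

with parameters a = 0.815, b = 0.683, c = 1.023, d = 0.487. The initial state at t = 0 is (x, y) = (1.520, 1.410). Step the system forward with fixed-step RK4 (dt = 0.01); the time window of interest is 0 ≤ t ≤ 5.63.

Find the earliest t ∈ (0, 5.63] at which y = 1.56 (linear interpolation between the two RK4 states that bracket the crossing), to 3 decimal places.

t=0.000: state=(1.520, 1.410)
step 1 (dt=0.01): k1=(-0.225, -0.399), k2=(-0.223, -0.399), k3=(-0.223, -0.399), k4=(-0.221, -0.399); state += dt/6·(k1+2k2+2k3+k4)
t=0.010: state=(1.518, 1.406)
t=0.020: state=(1.516, 1.402)
t=0.030: state=(1.513, 1.398)
continuing one RK4 step at a time; state shown every 20 steps (Δt=0.2):
t=0.200: state=(1.484, 1.330)
t=0.400: state=(1.464, 1.251)
t=0.600: state=(1.460, 1.175)
t=0.800: state=(1.471, 1.105)
t=1.000: state=(1.496, 1.040)
t=1.200: state=(1.533, 0.982)
t=1.400: state=(1.584, 0.932)
t=1.600: state=(1.646, 0.889)
t=1.800: state=(1.721, 0.853)
t=2.000: state=(1.806, 0.826)
t=2.200: state=(1.902, 0.806)
t=2.400: state=(2.007, 0.794)
t=2.600: state=(2.120, 0.791)
t=2.800: state=(2.239, 0.798)
t=3.000: state=(2.361, 0.813)
t=3.200: state=(2.483, 0.839)
t=3.400: state=(2.599, 0.876)
t=3.600: state=(2.706, 0.924)
t=3.800: state=(2.796, 0.985)
t=4.000: state=(2.863, 1.058)
t=4.200: state=(2.900, 1.141)
t=4.400: state=(2.902, 1.234)
t=4.600: state=(2.867, 1.333)
t=4.800: state=(2.794, 1.431)
t=5.000: state=(2.687, 1.524)
t=5.080: state=(2.637, 1.558)
next step: t=5.090: state=(2.630, 1.562) — y has crossed 1.56
linear interpolation between t=5.080 (1.55757) and t=5.090 (1.56162) → t≈5.086

t = 5.086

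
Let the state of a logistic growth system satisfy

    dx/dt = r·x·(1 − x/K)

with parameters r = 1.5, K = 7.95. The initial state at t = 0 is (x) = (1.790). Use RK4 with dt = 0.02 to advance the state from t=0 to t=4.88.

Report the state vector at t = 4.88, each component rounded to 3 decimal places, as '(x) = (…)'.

(x) = (7.932)

t=0.000: state=(1.790)
step 1 (dt=0.02): k1=(2.080), k2=(2.098), k3=(2.098), k4=(2.115); state += dt/6·(k1+2k2+2k3+k4)
t=0.020: state=(1.832)
t=0.040: state=(1.875)
t=0.060: state=(1.918)
continuing one RK4 step at a time; state shown every 10 steps (Δt=0.2):
t=0.200: state=(2.240)
t=0.400: state=(2.752)
t=0.600: state=(3.314)
t=0.800: state=(3.904)
t=1.000: state=(4.497)
t=1.200: state=(5.067)
t=1.400: state=(5.593)
t=1.600: state=(6.059)
t=1.800: state=(6.457)
t=2.000: state=(6.787)
t=2.200: state=(7.055)
t=2.400: state=(7.267)
t=2.600: state=(7.432)
t=2.800: state=(7.560)
t=3.000: state=(7.657)
t=3.200: state=(7.731)
t=3.400: state=(7.787)
t=3.600: state=(7.828)
t=3.800: state=(7.860)
t=4.000: state=(7.883)
t=4.200: state=(7.900)
t=4.400: state=(7.913)
t=4.600: state=(7.923)
t=4.800: state=(7.930)
t=4.880: state=(7.932)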